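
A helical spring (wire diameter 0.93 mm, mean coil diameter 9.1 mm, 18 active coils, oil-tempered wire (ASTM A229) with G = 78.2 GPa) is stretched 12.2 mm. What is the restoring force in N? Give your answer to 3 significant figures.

6.58 N

k = Gd⁴/(8D³N_a) = (78.2×10³)(0.93⁴)/(8·9.1³·18) = 0.53908 N/mm
F = k·δ = 0.53908 × 12.2 = 6.5768 N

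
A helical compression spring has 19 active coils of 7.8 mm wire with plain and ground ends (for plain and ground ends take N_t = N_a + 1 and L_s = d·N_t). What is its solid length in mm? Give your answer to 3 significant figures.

plain and ground ends: N_t = N_a + 1 = 19 + 1 = 20
L_s = d·N_t = 7.8 × 20 = 156 mm

156 mm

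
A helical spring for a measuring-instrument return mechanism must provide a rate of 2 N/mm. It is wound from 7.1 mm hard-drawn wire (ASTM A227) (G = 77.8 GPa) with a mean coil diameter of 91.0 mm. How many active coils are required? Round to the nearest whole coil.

16

N_a = Gd⁴/(8D³k) = (77.8×10³ × 7.1⁴)/(8 × 91.0³ × 2)
    = 1.97703e+08 / 1.20571e+07 = 16.4 → 16 coils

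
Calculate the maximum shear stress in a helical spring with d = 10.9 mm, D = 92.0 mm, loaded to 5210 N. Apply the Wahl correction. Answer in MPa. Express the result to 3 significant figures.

Spring index C = D/d = 92.0/10.9 = 8.4404
K_W = (4C−1)/(4C−4) + 0.615/C = 32.761/29.761 + 0.0729 = 1.1737
τ₀ = 8FD/(πd³) = 8·5210·92.0/(π·10.9³) = 3.83456e+06/4068.5 = 942.51 MPa
τ_max = K·τ₀ = 1.1737 × 942.51 = 1106.2 MPa

1110 MPa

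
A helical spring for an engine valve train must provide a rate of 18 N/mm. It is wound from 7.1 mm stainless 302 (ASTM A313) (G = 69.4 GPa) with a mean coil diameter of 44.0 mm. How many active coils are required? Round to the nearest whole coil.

14

N_a = Gd⁴/(8D³k) = (69.4×10³ × 7.1⁴)/(8 × 44.0³ × 18)
    = 1.76357e+08 / 1.22665e+07 = 14.38 → 14 coils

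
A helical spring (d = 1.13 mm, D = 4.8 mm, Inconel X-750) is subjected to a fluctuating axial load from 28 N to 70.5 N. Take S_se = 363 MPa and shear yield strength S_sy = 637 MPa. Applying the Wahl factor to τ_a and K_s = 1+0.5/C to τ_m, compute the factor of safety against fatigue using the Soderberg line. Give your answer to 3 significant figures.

C = D/d = 4.8/1.13 = 4.2478; K_W = (4C−1)/(4C−4)+0.615/C = 1.3757; K_s = 1+0.5/C = 1.1177
F_a = (F_max−F_min)/2 = 21.25 N; F_m = (F_max+F_min)/2 = 49.25 N
τ_a = K_W·8F_aD/(πd³) = 1.3757 × 180.01 = 247.65 MPa
τ_m = K_s·8F_mD/(πd³) = 1.1177 × 417.21 = 466.32 MPa
Soderberg: 1/n_f = τ_a/S_se + τ_m/S_sy = 247.65/363 + 466.32/637 = 0.68222 + 0.73205 = 1.4143
n_f = 1/1.4143 = 0.7071

0.707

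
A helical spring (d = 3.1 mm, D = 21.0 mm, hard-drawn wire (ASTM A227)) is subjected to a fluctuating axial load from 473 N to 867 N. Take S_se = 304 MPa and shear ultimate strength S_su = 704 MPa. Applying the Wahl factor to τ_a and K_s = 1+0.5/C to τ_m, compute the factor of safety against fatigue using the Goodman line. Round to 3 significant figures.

0.307

C = D/d = 21.0/3.1 = 6.7742; K_W = (4C−1)/(4C−4)+0.615/C = 1.2207; K_s = 1+0.5/C = 1.0738
F_a = (F_max−F_min)/2 = 197 N; F_m = (F_max+F_min)/2 = 670 N
τ_a = K_W·8F_aD/(πd³) = 1.2207 × 353.62 = 431.66 MPa
τ_m = K_s·8F_mD/(πd³) = 1.0738 × 1202.7 = 1291.4 MPa
Goodman: 1/n_f = τ_a/S_se + τ_m/S_su = 431.66/304 + 1291.4/704 = 1.41993 + 1.83444 = 3.2544
n_f = 1/3.2544 = 0.3073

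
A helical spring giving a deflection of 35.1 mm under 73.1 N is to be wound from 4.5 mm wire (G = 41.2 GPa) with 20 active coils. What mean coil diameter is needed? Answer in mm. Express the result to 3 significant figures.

37.0 mm

Required rate k = F/δ = 73.1/35.1 = 2.0826 N/mm
D = (Gd⁴/(8N_a·k))^(1/3) = (41.2×10³·4.5⁴/(8·20·2.0826))^(1/3)
  = (50701.1)^(1/3) = 37.0117 mm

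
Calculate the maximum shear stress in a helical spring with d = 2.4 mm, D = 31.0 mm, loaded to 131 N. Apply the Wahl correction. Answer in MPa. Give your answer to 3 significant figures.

Spring index C = D/d = 31.0/2.4 = 12.9167
K_W = (4C−1)/(4C−4) + 0.615/C = 50.667/47.667 + 0.0476 = 1.1105
τ₀ = 8FD/(πd³) = 8·131·31.0/(π·2.4³) = 32488/43.429 = 748.07 MPa
τ_max = K·τ₀ = 1.1105 × 748.07 = 830.76 MPa

831 MPa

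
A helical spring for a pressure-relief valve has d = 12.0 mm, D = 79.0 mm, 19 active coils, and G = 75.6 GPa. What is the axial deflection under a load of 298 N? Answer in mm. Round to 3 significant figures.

k = Gd⁴/(8D³N_a) = (75.6×10³)(12.0⁴)/(8·79.0³·19) = 20.918 N/mm
δ = F/k = 298 / 20.918 = 14.246 mm

14.2 mm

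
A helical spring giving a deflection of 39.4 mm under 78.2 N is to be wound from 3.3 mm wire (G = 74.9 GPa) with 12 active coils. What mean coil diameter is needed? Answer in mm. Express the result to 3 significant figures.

36.0 mm

Required rate k = F/δ = 78.2/39.4 = 1.9848 N/mm
D = (Gd⁴/(8N_a·k))^(1/3) = (74.9×10³·3.3⁴/(8·12·1.9848))^(1/3)
  = (46618.2)^(1/3) = 35.9903 mm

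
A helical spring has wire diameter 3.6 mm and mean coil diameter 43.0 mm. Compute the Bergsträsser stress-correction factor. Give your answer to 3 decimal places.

1.112

C = D/d = 43.0/3.6 = 11.9444
K_B = (4C+2)/(4C−3) = 49.778/44.778 = 1.1117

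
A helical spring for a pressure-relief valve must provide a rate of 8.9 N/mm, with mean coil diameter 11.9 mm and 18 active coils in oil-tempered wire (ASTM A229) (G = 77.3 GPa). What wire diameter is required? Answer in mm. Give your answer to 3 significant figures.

2.30 mm

d = (8D³N_a·k / G)^(1/4) = (8·11.9³·18·8.9 / (77.3×10³))^0.25
  = (27.939)^0.25 = 2.2991 mm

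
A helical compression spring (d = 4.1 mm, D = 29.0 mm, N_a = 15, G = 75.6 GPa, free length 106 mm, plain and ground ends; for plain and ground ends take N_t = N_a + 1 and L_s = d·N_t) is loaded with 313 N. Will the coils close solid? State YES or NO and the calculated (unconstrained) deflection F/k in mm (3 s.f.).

k = Gd⁴/(8D³N_a) = (75.6×10³)(4.1⁴)/(8·29.0³·15) = 7.2993 N/mm
N_t = 16; L_s = 4.1·16 = 65.6 mm; δ_solid = L₀ − L_s = 106 − 65.6 = 40.4 mm
δ = F/k = 313/7.2993 = 42.881 mm
δ ≥ δ_solid → spring goes solid

YES, δ = 42.9 mm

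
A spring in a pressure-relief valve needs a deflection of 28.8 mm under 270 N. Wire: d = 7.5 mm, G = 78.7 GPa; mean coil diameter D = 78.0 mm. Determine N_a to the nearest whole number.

7

Required rate k = F/δ = 270/28.8 = 9.375 N/mm
N_a = Gd⁴/(8D³k) = (78.7×10³ × 7.5⁴)/(8 × 78.0³ × 9.375)
    = 2.49012e+08 / 3.55914e+07 = 6.996 → 7 coils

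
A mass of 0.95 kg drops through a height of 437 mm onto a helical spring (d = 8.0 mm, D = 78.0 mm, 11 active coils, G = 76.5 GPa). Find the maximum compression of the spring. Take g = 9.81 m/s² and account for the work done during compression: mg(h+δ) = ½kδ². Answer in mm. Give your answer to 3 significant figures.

k = Gd⁴/(8D³N_a) = (76.5×10³)(8.0⁴)/(8·78.0³·11) = 7.5033 N/mm
W = mg = 0.95 × 9.81 = 9.3195 N
½kδ² − Wδ − Wh = 0 → δ = (W + √(W² + 2kWh))/k
δ = (9.3195 + √(86.853 + 61116.6))/7.5033 = (9.3195 + 247.39)/7.5033 = 34.213 mm

34.2 mm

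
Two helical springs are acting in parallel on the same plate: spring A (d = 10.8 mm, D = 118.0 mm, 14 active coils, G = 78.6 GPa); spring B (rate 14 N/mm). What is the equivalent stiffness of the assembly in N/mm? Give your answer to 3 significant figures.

k_A = Gd⁴/(8D³N_a) = (78.6×10³)(10.8⁴)/(8·118.0³·14) = 5.811 N/mm
Parallel: k_eq = 5.811 + 14 = 19.811 N/mm

19.8 N/mm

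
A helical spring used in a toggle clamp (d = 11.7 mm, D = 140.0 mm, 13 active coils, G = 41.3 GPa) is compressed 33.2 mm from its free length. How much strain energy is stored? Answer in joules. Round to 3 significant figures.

1.49 J

k = Gd⁴/(8D³N_a) = (41.3×10³)(11.7⁴)/(8·140.0³·13) = 2.7119 N/mm
U = ½kδ² = 0.5 × 2.7119 × 33.2² = 1494.6 N·mm = 1.4946 J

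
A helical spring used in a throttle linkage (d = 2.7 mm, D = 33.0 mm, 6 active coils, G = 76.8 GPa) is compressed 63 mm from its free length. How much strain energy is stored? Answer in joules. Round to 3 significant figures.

4.70 J

k = Gd⁴/(8D³N_a) = (76.8×10³)(2.7⁴)/(8·33.0³·6) = 2.3661 N/mm
U = ½kδ² = 0.5 × 2.3661 × 63² = 4695.5 N·mm = 4.6955 J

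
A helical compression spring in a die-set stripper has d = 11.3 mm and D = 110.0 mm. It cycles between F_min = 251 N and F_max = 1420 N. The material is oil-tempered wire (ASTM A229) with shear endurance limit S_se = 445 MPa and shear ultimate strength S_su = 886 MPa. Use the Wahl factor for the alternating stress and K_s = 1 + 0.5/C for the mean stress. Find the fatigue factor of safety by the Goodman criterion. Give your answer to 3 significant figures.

C = D/d = 110.0/11.3 = 9.7345; K_W = (4C−1)/(4C−4)+0.615/C = 1.1490; K_s = 1+0.5/C = 1.0514
F_a = (F_max−F_min)/2 = 584.5 N; F_m = (F_max+F_min)/2 = 835.5 N
τ_a = K_W·8F_aD/(πd³) = 1.1490 × 113.47 = 130.38 MPa
τ_m = K_s·8F_mD/(πd³) = 1.0514 × 162.2 = 170.53 MPa
Goodman: 1/n_f = τ_a/S_se + τ_m/S_su = 130.38/445 + 170.53/886 = 0.29299 + 0.19247 = 0.48546
n_f = 1/0.48546 = 2.06

2.06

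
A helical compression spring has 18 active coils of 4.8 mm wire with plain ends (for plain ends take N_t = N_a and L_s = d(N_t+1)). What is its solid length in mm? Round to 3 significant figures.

91.2 mm

plain ends: N_t = N_a = 18
L_s = d·(N_t+1) = 4.8 × 19 = 91.2 mm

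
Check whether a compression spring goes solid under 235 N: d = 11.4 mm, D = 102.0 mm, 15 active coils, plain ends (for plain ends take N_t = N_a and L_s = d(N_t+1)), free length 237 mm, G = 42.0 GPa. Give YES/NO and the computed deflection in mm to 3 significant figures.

NO, δ = 42.2 mm

k = Gd⁴/(8D³N_a) = (42.0×10³)(11.4⁴)/(8·102.0³·15) = 5.5704 N/mm
N_t = 15; L_s = 11.4·16 = 182.4 mm; δ_solid = L₀ − L_s = 237 − 182.4 = 54.6 mm
δ = F/k = 235/5.5704 = 42.187 mm
δ < δ_solid → spring does not go solid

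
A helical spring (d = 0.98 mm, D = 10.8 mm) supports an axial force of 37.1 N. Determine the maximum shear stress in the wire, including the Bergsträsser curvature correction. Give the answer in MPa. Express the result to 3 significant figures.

Spring index C = D/d = 10.8/0.98 = 11.0204
K_B = (4C+2)/(4C−3) = 46.082/41.082 = 1.1217
τ₀ = 8FD/(πd³) = 8·37.1·10.8/(π·0.98³) = 3205.44/2.9568 = 1084.1 MPa
τ_max = K·τ₀ = 1.1217 × 1084.1 = 1216 MPa

1220 MPa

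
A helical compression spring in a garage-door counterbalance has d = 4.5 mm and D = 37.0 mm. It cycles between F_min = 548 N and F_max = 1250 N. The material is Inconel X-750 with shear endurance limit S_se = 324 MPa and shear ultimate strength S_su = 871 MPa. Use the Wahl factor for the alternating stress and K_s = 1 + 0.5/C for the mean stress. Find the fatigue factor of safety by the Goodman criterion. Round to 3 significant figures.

0.408

C = D/d = 37.0/4.5 = 8.2222; K_W = (4C−1)/(4C−4)+0.615/C = 1.1786; K_s = 1+0.5/C = 1.0608
F_a = (F_max−F_min)/2 = 351 N; F_m = (F_max+F_min)/2 = 899 N
τ_a = K_W·8F_aD/(πd³) = 1.1786 × 362.92 = 427.75 MPa
τ_m = K_s·8F_mD/(πd³) = 1.0608 × 929.53 = 986.06 MPa
Goodman: 1/n_f = τ_a/S_se + τ_m/S_su = 427.75/324 + 986.06/871 = 1.32023 + 1.13210 = 2.4523
n_f = 1/2.4523 = 0.4078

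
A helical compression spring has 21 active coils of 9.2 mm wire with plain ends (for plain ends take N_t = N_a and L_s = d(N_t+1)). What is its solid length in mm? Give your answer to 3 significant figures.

202 mm

plain ends: N_t = N_a = 21
L_s = d·(N_t+1) = 9.2 × 22 = 202.4 mm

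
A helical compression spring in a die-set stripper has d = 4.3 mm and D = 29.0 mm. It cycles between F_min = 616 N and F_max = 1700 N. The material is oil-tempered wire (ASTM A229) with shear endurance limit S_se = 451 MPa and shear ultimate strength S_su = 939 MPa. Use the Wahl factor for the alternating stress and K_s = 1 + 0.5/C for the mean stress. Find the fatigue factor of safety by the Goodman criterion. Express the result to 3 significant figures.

C = D/d = 29.0/4.3 = 6.7442; K_W = (4C−1)/(4C−4)+0.615/C = 1.2218; K_s = 1+0.5/C = 1.0741
F_a = (F_max−F_min)/2 = 542 N; F_m = (F_max+F_min)/2 = 1158 N
τ_a = K_W·8F_aD/(πd³) = 1.2218 × 503.42 = 615.06 MPa
τ_m = K_s·8F_mD/(πd³) = 1.0741 × 1075.6 = 1155.3 MPa
Goodman: 1/n_f = τ_a/S_se + τ_m/S_su = 615.06/451 + 1155.3/939 = 1.36377 + 1.23037 = 2.5941
n_f = 1/2.5941 = 0.3855

0.385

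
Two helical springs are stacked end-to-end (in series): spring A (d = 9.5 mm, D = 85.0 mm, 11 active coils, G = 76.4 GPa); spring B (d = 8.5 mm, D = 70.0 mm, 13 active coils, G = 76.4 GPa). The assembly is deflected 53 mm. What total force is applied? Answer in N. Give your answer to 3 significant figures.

301 N

k_A = Gd⁴/(8D³N_a) = (76.4×10³)(9.5⁴)/(8·85.0³·11) = 11.515 N/mm
k_B = Gd⁴/(8D³N_a) = (76.4×10³)(8.5⁴)/(8·70.0³·13) = 11.18 N/mm
Series: 1/k_eq = 1/11.515 + 1/11.18 = 0.17629; k_eq = 5.6724 N/mm
F = k_eq·δ = 5.6724·53 = 300.64 N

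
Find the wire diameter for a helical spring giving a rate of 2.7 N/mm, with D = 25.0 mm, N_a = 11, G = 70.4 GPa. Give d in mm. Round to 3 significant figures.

d = (8D³N_a·k / G)^(1/4) = (8·25.0³·11·2.7 / (70.4×10³))^0.25
  = (52.734)^0.25 = 2.6948 mm

2.69 mm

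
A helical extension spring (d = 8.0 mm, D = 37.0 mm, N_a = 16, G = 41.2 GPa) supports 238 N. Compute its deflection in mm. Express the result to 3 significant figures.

k = Gd⁴/(8D³N_a) = (41.2×10³)(8.0⁴)/(8·37.0³·16) = 26.028 N/mm
δ = F/k = 238 / 26.028 = 9.144 mm

9.14 mm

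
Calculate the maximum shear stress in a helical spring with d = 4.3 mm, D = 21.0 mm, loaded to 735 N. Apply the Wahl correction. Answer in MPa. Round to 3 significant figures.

Spring index C = D/d = 21.0/4.3 = 4.8837
K_W = (4C−1)/(4C−4) + 0.615/C = 18.535/15.535 + 0.1259 = 1.3190
τ₀ = 8FD/(πd³) = 8·735·21.0/(π·4.3³) = 123480/249.78 = 494.36 MPa
τ_max = K·τ₀ = 1.3190 × 494.36 = 652.08 MPa

652 MPa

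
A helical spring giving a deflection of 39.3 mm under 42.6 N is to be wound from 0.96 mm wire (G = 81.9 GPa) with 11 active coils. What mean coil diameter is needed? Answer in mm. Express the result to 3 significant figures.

Required rate k = F/δ = 42.6/39.3 = 1.084 N/mm
D = (Gd⁴/(8N_a·k))^(1/3) = (81.9×10³·0.96⁴/(8·11·1.084))^(1/3)
  = (729.238)^(1/3) = 9.0010 mm

9.00 mm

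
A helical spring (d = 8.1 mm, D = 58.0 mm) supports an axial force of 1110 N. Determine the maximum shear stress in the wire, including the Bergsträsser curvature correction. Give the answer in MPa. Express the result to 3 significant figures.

369 MPa

Spring index C = D/d = 58.0/8.1 = 7.1605
K_B = (4C+2)/(4C−3) = 30.642/25.642 = 1.1950
τ₀ = 8FD/(πd³) = 8·1110·58.0/(π·8.1³) = 515040/1669.6 = 308.49 MPa
τ_max = K·τ₀ = 1.1950 × 308.49 = 368.64 MPa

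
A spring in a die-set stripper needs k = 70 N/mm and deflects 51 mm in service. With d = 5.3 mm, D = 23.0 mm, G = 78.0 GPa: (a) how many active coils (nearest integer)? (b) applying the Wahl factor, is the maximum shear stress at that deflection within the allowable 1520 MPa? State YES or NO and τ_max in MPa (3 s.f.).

N_a = Gd⁴/(8D³k) = (78.0×10³)(5.3⁴)/(8·23.0³·70) = 9.033 → N_a = 9
Actual rate k = Gd⁴/(8D³·9) = 70.256 N/mm
Working load F = kδ = 70.256·51 = 3583 N
C = 23.0/5.3 = 4.3396; K_W = (4C−1)/(4C−4)+0.615/C = 1.3663
τ_max = K_W·8FD/(πd³) = 1.3663·1409.6 = 1925.9 MPa
τ_max > 1520 MPa → exceeds allowable

(a) 9 coils; (b) NO, τ_max = 1930 MPa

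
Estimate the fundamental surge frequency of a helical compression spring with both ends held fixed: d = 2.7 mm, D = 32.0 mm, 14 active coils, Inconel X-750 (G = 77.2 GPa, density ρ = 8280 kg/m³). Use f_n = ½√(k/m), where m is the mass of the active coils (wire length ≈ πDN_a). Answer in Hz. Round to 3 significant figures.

64.7 Hz

k = Gd⁴/(8D³N_a) = (77.2×10³)(2.7⁴)/(8·32.0³·14) = 1.1179 N/mm = 1117.9 N/m
Wire length L = πDN_a = π·32.0·14 = 1407.4 mm
m = ρ·(πd²/4)·L = 8280 × 5.7256×10⁻⁶ m² × 1.4074 m = 0.066723 kg
f_n = ½√(k/m) = 0.5·√(1117.9/0.066723) = 0.5·√(16754) = 64.719 Hz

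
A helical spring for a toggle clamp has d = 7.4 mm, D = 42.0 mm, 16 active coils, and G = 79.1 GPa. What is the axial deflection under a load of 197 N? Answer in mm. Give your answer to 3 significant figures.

k = Gd⁴/(8D³N_a) = (79.1×10³)(7.4⁴)/(8·42.0³·16) = 25.012 N/mm
δ = F/k = 197 / 25.012 = 7.8763 mm

7.88 mm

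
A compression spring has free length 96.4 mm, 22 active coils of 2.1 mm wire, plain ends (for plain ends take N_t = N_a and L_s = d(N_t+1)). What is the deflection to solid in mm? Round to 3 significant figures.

N_t = 22; L_s = 2.1·23 = 48.3 mm
δ_solid = L₀ − L_s = 96.4 − 48.3 = 48.1 mm

48.1 mm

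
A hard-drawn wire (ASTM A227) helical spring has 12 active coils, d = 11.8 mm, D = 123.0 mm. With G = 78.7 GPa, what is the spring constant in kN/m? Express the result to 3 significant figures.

8.54 kN/m

k = Gd⁴/(8D³N_a) = (78.7×10³ × 11.8⁴) / (8 × 123.0³ × 12)
  = 1.52582e+09 / 1.78643e+08 = 8.5411 N/mm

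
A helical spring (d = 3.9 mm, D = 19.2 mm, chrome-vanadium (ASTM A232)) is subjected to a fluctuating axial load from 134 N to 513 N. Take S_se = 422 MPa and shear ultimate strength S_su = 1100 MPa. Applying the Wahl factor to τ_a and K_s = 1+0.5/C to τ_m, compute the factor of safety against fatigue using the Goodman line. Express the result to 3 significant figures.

C = D/d = 19.2/3.9 = 4.9231; K_W = (4C−1)/(4C−4)+0.615/C = 1.3161; K_s = 1+0.5/C = 1.1016
F_a = (F_max−F_min)/2 = 189.5 N; F_m = (F_max+F_min)/2 = 323.5 N
τ_a = K_W·8F_aD/(πd³) = 1.3161 × 156.19 = 205.56 MPa
τ_m = K_s·8F_mD/(πd³) = 1.1016 × 266.64 = 293.72 MPa
Goodman: 1/n_f = τ_a/S_se + τ_m/S_su = 205.56/422 + 293.72/1100 = 0.48712 + 0.26702 = 0.75413
n_f = 1/0.75413 = 1.326

1.33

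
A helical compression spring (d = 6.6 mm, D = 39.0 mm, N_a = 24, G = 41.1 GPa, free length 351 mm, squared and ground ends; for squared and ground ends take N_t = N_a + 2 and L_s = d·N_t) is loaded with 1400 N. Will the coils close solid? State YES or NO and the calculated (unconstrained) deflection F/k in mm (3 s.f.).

k = Gd⁴/(8D³N_a) = (41.1×10³)(6.6⁴)/(8·39.0³·24) = 6.8473 N/mm
N_t = 26; L_s = 6.6·26 = 171.6 mm; δ_solid = L₀ − L_s = 351 − 171.6 = 179.4 mm
δ = F/k = 1400/6.8473 = 204.46 mm
δ ≥ δ_solid → spring goes solid

YES, δ = 204 mm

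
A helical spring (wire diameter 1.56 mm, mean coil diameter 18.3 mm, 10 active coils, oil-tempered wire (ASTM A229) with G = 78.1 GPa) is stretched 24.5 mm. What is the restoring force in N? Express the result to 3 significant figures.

23.1 N

k = Gd⁴/(8D³N_a) = (78.1×10³)(1.56⁴)/(8·18.3³·10) = 0.94342 N/mm
F = k·δ = 0.94342 × 24.5 = 23.114 N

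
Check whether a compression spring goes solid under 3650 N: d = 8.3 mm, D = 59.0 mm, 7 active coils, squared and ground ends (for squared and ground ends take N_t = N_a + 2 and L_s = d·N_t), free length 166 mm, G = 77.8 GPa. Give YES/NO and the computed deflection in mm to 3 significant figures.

k = Gd⁴/(8D³N_a) = (77.8×10³)(8.3⁴)/(8·59.0³·7) = 32.103 N/mm
N_t = 9; L_s = 8.3·9 = 74.7 mm; δ_solid = L₀ − L_s = 166 − 74.7 = 91.3 mm
δ = F/k = 3650/32.103 = 113.7 mm
δ ≥ δ_solid → spring goes solid

YES, δ = 114 mm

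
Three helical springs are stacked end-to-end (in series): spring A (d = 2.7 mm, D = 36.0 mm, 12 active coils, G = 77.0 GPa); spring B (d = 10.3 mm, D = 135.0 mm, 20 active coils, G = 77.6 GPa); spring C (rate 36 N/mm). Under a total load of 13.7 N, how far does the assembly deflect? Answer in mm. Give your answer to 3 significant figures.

21.6 mm

k_A = Gd⁴/(8D³N_a) = (77.0×10³)(2.7⁴)/(8·36.0³·12) = 0.91362 N/mm
k_B = Gd⁴/(8D³N_a) = (77.6×10³)(10.3⁴)/(8·135.0³·20) = 2.2187 N/mm
Series: 1/k_eq = 1/0.91362 + 1/2.2187 + 1/36 = 1.573; k_eq = 0.63571 N/mm
δ = F/k_eq = 13.7/0.63571 = 21.551 mm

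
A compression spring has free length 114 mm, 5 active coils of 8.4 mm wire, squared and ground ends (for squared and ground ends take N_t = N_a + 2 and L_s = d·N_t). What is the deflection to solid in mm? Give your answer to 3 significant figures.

N_t = 7; L_s = 8.4·7 = 58.8 mm
δ_solid = L₀ − L_s = 114 − 58.8 = 55.2 mm

55.2 mm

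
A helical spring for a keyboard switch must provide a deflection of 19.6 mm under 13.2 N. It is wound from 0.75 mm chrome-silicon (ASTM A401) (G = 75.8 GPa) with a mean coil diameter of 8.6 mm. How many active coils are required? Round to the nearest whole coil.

Required rate k = F/δ = 13.2/19.6 = 0.67347 N/mm
N_a = Gd⁴/(8D³k) = (75.8×10³ × 0.75⁴)/(8 × 8.6³ × 0.67347)
    = 23983.6 / 3426.91 = 6.999 → 7 coils

7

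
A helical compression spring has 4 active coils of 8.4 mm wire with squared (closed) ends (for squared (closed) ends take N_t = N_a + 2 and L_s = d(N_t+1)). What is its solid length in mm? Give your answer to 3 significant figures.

58.8 mm

squared (closed) ends: N_t = N_a + 2 = 4 + 2 = 6
L_s = d·(N_t+1) = 8.4 × 7 = 58.8 mm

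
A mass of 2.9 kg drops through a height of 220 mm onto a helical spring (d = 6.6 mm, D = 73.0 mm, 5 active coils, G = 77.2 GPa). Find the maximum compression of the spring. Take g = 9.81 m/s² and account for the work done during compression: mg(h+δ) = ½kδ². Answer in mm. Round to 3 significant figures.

39.6 mm

k = Gd⁴/(8D³N_a) = (77.2×10³)(6.6⁴)/(8·73.0³·5) = 9.4138 N/mm
W = mg = 2.9 × 9.81 = 28.449 N
½kδ² − Wδ − Wh = 0 → δ = (W + √(W² + 2kWh))/k
δ = (28.449 + √(809.35 + 117838))/9.4138 = (28.449 + 344.45)/9.4138 = 39.612 mm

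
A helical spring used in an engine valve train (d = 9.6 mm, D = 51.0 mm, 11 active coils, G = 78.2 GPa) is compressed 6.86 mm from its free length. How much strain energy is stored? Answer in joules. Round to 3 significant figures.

k = Gd⁴/(8D³N_a) = (78.2×10³)(9.6⁴)/(8·51.0³·11) = 56.898 N/mm
U = ½kδ² = 0.5 × 56.898 × 6.86² = 1338.8 N·mm = 1.3388 J

1.34 J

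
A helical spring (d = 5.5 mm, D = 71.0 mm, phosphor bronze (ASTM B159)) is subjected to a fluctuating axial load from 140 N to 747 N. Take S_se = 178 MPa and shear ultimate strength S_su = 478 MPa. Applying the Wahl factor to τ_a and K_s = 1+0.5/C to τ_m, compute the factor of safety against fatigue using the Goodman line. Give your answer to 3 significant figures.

C = D/d = 71.0/5.5 = 12.9091; K_W = (4C−1)/(4C−4)+0.615/C = 1.1106; K_s = 1+0.5/C = 1.0387
F_a = (F_max−F_min)/2 = 303.5 N; F_m = (F_max+F_min)/2 = 443.5 N
τ_a = K_W·8F_aD/(πd³) = 1.1106 × 329.81 = 366.3 MPa
τ_m = K_s·8F_mD/(πd³) = 1.0387 × 481.95 = 500.62 MPa
Goodman: 1/n_f = τ_a/S_se + τ_m/S_su = 366.3/178 + 500.62/478 = 2.05785 + 1.04732 = 3.1052
n_f = 1/3.1052 = 0.322

0.322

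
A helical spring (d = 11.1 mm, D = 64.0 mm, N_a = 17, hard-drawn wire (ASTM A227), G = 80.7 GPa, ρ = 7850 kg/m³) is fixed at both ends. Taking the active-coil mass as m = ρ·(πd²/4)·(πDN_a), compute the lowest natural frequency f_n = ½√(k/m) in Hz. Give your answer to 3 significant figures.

57.5 Hz

k = Gd⁴/(8D³N_a) = (80.7×10³)(11.1⁴)/(8·64.0³·17) = 34.363 N/mm = 34363 N/m
Wire length L = πDN_a = π·64.0·17 = 3418.1 mm
m = ρ·(πd²/4)·L = 7850 × 96.769×10⁻⁶ m² × 3.4181 m = 2.5965 kg
f_n = ½√(k/m) = 0.5·√(34363/2.5965) = 0.5·√(13234) = 57.52 Hz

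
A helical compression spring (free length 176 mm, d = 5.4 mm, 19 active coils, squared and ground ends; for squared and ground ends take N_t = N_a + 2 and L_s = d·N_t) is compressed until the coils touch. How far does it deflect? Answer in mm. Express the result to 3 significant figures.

62.6 mm

N_t = 21; L_s = 5.4·21 = 113.4 mm
δ_solid = L₀ − L_s = 176 − 113.4 = 62.6 mm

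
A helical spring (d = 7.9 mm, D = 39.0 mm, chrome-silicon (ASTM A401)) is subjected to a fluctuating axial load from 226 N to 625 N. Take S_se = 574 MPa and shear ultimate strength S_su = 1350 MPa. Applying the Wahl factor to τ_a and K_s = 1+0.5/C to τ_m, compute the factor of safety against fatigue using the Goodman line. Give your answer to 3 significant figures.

C = D/d = 39.0/7.9 = 4.9367; K_W = (4C−1)/(4C−4)+0.615/C = 1.3151; K_s = 1+0.5/C = 1.1013
F_a = (F_max−F_min)/2 = 199.5 N; F_m = (F_max+F_min)/2 = 425.5 N
τ_a = K_W·8F_aD/(πd³) = 1.3151 × 40.185 = 52.847 MPa
τ_m = K_s·8F_mD/(πd³) = 1.1013 × 85.708 = 94.389 MPa
Goodman: 1/n_f = τ_a/S_se + τ_m/S_su = 52.847/574 + 94.389/1350 = 0.09207 + 0.06992 = 0.16199
n_f = 1/0.16199 = 6.173

6.17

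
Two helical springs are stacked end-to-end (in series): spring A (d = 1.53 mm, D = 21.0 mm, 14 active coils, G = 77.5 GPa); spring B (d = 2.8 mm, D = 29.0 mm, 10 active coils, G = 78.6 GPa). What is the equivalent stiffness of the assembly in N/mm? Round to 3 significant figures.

k_A = Gd⁴/(8D³N_a) = (77.5×10³)(1.53⁴)/(8·21.0³·14) = 0.40944 N/mm
k_B = Gd⁴/(8D³N_a) = (78.6×10³)(2.8⁴)/(8·29.0³·10) = 2.4761 N/mm
Series: 1/k_eq = 1/0.40944 + 1/2.4761 = 2.8462; k_eq = 0.35134 N/mm

0.351 N/mm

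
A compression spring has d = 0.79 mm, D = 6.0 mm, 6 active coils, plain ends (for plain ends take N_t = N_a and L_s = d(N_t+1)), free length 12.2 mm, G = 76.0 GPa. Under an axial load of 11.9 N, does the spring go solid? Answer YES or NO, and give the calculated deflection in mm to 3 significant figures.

k = Gd⁴/(8D³N_a) = (76.0×10³)(0.79⁴)/(8·6.0³·6) = 2.8551 N/mm
N_t = 6; L_s = 0.79·7 = 5.53 mm; δ_solid = L₀ − L_s = 12.2 − 5.53 = 6.67 mm
δ = F/k = 11.9/2.8551 = 4.1679 mm
δ < δ_solid → spring does not go solid

NO, δ = 4.17 mm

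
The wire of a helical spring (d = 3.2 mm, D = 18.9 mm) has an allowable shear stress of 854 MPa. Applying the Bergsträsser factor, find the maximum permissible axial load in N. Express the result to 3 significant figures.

468 N

C = D/d = 18.9/3.2 = 5.9062
K_B = (4C+2)/(4C−3) = 25.625/20.625 = 1.2424
τ_max = K·8FD/(πd³) → F_max = τ_allow·πd³/(8DK)
F_max = 854·π·3.2³/(8·18.9·1.2424) = 87914/187.85 = 467.99 N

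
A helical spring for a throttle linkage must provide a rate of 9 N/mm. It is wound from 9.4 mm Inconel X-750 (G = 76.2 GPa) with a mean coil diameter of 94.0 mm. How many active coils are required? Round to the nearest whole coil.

N_a = Gd⁴/(8D³k) = (76.2×10³ × 9.4⁴)/(8 × 94.0³ × 9)
    = 5.94931e+08 / 5.9802e+07 = 9.948 → 10 coils

10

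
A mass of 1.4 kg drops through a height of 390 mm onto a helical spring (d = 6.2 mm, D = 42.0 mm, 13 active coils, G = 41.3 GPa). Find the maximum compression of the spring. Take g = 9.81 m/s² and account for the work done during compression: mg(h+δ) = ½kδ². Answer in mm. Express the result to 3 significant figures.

38.6 mm

k = Gd⁴/(8D³N_a) = (41.3×10³)(6.2⁴)/(8·42.0³·13) = 7.9202 N/mm
W = mg = 1.4 × 9.81 = 13.734 N
½kδ² − Wδ − Wh = 0 → δ = (W + √(W² + 2kWh))/k
δ = (13.734 + √(188.62 + 84845.2))/7.9202 = (13.734 + 291.61)/7.9202 = 38.552 mm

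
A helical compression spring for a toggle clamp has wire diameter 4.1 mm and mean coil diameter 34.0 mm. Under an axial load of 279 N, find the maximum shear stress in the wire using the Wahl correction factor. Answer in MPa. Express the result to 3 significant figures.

Spring index C = D/d = 34.0/4.1 = 8.2927
K_W = (4C−1)/(4C−4) + 0.615/C = 32.171/29.171 + 0.0742 = 1.1770
τ₀ = 8FD/(πd³) = 8·279·34.0/(π·4.1³) = 75888/216.52 = 350.49 MPa
τ_max = K·τ₀ = 1.1770 × 350.49 = 412.52 MPa

413 MPa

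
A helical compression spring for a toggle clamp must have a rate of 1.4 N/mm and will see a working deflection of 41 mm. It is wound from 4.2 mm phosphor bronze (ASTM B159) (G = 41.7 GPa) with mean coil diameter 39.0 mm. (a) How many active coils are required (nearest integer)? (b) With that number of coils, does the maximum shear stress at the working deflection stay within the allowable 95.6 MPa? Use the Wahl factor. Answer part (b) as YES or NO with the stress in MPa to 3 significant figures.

N_a = Gd⁴/(8D³k) = (41.7×10³)(4.2⁴)/(8·39.0³·1.4) = 19.53 → N_a = 20
Actual rate k = Gd⁴/(8D³·20) = 1.3672 N/mm
Working load F = kδ = 1.3672·41 = 56.054 N
C = 39.0/4.2 = 9.2857; K_W = (4C−1)/(4C−4)+0.615/C = 1.1567
τ_max = K_W·8FD/(πd³) = 1.1567·75.138 = 86.916 MPa
τ_max ≤ 95.6 MPa → acceptable

(a) 20 coils; (b) YES, τ_max = 86.9 MPa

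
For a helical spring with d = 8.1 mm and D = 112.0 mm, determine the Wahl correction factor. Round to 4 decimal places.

1.1029

C = D/d = 112.0/8.1 = 13.8272
K_W = (4C−1)/(4C−4) + 0.615/C = 54.309/51.309 + 0.0445 = 1.1029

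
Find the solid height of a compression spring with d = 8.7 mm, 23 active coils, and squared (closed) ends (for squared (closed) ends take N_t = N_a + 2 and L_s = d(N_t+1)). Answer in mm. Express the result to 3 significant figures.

226 mm

squared (closed) ends: N_t = N_a + 2 = 23 + 2 = 25
L_s = d·(N_t+1) = 8.7 × 26 = 226.2 mm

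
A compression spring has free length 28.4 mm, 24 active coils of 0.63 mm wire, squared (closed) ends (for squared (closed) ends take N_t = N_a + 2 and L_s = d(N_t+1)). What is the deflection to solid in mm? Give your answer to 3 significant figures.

N_t = 26; L_s = 0.63·27 = 17.01 mm
δ_solid = L₀ − L_s = 28.4 − 17.01 = 11.39 mm

11.4 mm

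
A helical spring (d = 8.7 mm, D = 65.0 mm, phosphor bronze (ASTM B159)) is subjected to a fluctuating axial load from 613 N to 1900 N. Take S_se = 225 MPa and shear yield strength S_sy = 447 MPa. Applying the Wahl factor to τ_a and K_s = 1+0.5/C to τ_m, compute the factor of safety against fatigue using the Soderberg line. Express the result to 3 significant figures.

0.619

C = D/d = 65.0/8.7 = 7.4713; K_W = (4C−1)/(4C−4)+0.615/C = 1.1982; K_s = 1+0.5/C = 1.0669
F_a = (F_max−F_min)/2 = 643.5 N; F_m = (F_max+F_min)/2 = 1256.5 N
τ_a = K_W·8F_aD/(πd³) = 1.1982 × 161.75 = 193.81 MPa
τ_m = K_s·8F_mD/(πd³) = 1.0669 × 315.83 = 336.97 MPa
Soderberg: 1/n_f = τ_a/S_se + τ_m/S_sy = 193.81/225 + 336.97/447 = 0.86138 + 0.75385 = 1.6152
n_f = 1/1.6152 = 0.6191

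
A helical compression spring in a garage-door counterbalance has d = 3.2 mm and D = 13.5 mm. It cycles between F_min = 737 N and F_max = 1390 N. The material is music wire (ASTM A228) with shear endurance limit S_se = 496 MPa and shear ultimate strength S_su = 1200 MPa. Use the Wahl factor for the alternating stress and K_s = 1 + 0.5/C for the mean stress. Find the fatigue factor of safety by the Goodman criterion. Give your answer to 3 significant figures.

0.502

C = D/d = 13.5/3.2 = 4.2188; K_W = (4C−1)/(4C−4)+0.615/C = 1.3788; K_s = 1+0.5/C = 1.1185
F_a = (F_max−F_min)/2 = 326.5 N; F_m = (F_max+F_min)/2 = 1063.5 N
τ_a = K_W·8F_aD/(πd³) = 1.3788 × 342.54 = 472.29 MPa
τ_m = K_s·8F_mD/(πd³) = 1.1185 × 1115.7 = 1248 MPa
Goodman: 1/n_f = τ_a/S_se + τ_m/S_su = 472.29/496 + 1248/1200 = 0.95219 + 1.03998 = 1.9922
n_f = 1/1.9922 = 0.502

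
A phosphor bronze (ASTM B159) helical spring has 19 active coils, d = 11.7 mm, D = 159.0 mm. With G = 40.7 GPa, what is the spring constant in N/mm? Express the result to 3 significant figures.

k = Gd⁴/(8D³N_a) = (40.7×10³ × 11.7⁴) / (8 × 159.0³ × 19)
  = 7.62672e+08 / 6.10991e+08 = 1.2483 N/mm

1.25 N/mm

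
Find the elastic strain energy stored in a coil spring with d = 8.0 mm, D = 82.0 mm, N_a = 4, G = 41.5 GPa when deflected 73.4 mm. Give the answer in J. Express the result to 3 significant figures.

26.0 J

k = Gd⁴/(8D³N_a) = (41.5×10³)(8.0⁴)/(8·82.0³·4) = 9.6342 N/mm
U = ½kδ² = 0.5 × 9.6342 × 73.4² = 25952 N·mm = 25.952 J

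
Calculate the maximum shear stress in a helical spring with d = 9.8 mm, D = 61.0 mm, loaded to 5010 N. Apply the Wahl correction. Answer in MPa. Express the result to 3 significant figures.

Spring index C = D/d = 61.0/9.8 = 6.2245
K_W = (4C−1)/(4C−4) + 0.615/C = 23.898/20.898 + 0.0988 = 1.2424
τ₀ = 8FD/(πd³) = 8·5010·61.0/(π·9.8³) = 2.44488e+06/2956.8 = 826.86 MPa
τ_max = K·τ₀ = 1.2424 × 826.86 = 1027.3 MPa

1030 MPa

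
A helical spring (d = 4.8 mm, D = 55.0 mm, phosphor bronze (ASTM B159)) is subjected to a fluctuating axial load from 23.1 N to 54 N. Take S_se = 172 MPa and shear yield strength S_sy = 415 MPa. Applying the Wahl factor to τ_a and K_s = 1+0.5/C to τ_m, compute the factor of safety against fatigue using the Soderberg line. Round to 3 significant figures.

3.99

C = D/d = 55.0/4.8 = 11.4583; K_W = (4C−1)/(4C−4)+0.615/C = 1.1254; K_s = 1+0.5/C = 1.0436
F_a = (F_max−F_min)/2 = 15.45 N; F_m = (F_max+F_min)/2 = 38.55 N
τ_a = K_W·8F_aD/(πd³) = 1.1254 × 19.566 = 22.02 MPa
τ_m = K_s·8F_mD/(πd³) = 1.0436 × 48.821 = 50.951 MPa
Soderberg: 1/n_f = τ_a/S_se + τ_m/S_sy = 22.02/172 + 50.951/415 = 0.12802 + 0.12277 = 0.25079
n_f = 1/0.25079 = 3.987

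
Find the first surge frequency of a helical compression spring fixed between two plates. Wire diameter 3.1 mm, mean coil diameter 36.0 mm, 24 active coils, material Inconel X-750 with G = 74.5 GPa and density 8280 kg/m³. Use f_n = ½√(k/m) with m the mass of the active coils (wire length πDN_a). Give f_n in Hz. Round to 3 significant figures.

33.6 Hz

k = Gd⁴/(8D³N_a) = (74.5×10³)(3.1⁴)/(8·36.0³·24) = 0.76806 N/mm = 768.06 N/m
Wire length L = πDN_a = π·36.0·24 = 2714.3 mm
m = ρ·(πd²/4)·L = 8280 × 7.5477×10⁻⁶ m² × 2.7143 m = 0.16963 kg
f_n = ½√(k/m) = 0.5·√(768.06/0.16963) = 0.5·√(4527.8) = 33.644 Hz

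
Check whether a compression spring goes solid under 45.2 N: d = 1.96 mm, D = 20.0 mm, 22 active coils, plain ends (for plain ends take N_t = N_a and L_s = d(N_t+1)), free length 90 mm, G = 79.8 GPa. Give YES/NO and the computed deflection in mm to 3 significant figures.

YES, δ = 54.0 mm

k = Gd⁴/(8D³N_a) = (79.8×10³)(1.96⁴)/(8·20.0³·22) = 0.83642 N/mm
N_t = 22; L_s = 1.96·23 = 45.08 mm; δ_solid = L₀ − L_s = 90 − 45.08 = 44.92 mm
δ = F/k = 45.2/0.83642 = 54.04 mm
δ ≥ δ_solid → spring goes solid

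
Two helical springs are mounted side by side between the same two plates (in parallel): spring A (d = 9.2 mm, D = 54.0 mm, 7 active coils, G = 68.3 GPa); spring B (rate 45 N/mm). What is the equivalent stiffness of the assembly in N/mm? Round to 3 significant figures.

k_A = Gd⁴/(8D³N_a) = (68.3×10³)(9.2⁴)/(8·54.0³·7) = 55.488 N/mm
Parallel: k_eq = 55.488 + 45 = 100.49 N/mm

100 N/mm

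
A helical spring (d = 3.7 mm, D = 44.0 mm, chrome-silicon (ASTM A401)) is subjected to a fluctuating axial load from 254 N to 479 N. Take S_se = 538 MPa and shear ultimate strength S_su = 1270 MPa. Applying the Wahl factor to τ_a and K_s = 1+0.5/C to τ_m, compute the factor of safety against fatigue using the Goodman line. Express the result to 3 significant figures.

C = D/d = 44.0/3.7 = 11.8919; K_W = (4C−1)/(4C−4)+0.615/C = 1.1206; K_s = 1+0.5/C = 1.0420
F_a = (F_max−F_min)/2 = 112.5 N; F_m = (F_max+F_min)/2 = 366.5 N
τ_a = K_W·8F_aD/(πd³) = 1.1206 × 248.85 = 278.86 MPa
τ_m = K_s·8F_mD/(πd³) = 1.0420 × 810.7 = 844.79 MPa
Goodman: 1/n_f = τ_a/S_se + τ_m/S_su = 278.86/538 + 844.79/1270 = 0.51832 + 0.66519 = 1.1835
n_f = 1/1.1835 = 0.8449

0.845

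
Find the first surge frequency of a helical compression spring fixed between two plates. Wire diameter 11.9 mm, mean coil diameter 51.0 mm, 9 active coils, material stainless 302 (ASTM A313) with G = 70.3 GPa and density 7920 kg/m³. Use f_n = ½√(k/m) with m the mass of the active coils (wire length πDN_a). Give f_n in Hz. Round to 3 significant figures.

170 Hz

k = Gd⁴/(8D³N_a) = (70.3×10³)(11.9⁴)/(8·51.0³·9) = 147.6 N/mm = 1.476e+05 N/m
Wire length L = πDN_a = π·51.0·9 = 1442 mm
m = ρ·(πd²/4)·L = 7920 × 111.22×10⁻⁶ m² × 1.442 m = 1.2702 kg
f_n = ½√(k/m) = 0.5·√(1.476e+05/1.2702) = 0.5·√(1.1621e+05) = 170.45 Hz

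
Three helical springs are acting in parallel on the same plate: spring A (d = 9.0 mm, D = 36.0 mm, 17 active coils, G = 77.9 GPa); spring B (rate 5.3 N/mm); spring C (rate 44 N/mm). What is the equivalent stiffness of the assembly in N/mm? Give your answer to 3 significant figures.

k_A = Gd⁴/(8D³N_a) = (77.9×10³)(9.0⁴)/(8·36.0³·17) = 80.549 N/mm
Parallel: k_eq = 80.549 + 5.3 + 44 = 129.85 N/mm

130 N/mm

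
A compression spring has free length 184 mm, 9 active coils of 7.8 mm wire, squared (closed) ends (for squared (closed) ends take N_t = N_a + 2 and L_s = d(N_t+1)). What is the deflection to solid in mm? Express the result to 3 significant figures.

N_t = 11; L_s = 7.8·12 = 93.6 mm
δ_solid = L₀ − L_s = 184 − 93.6 = 90.4 mm

90.4 mm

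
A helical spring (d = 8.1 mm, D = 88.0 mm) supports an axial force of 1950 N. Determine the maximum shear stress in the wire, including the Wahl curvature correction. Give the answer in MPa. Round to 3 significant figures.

Spring index C = D/d = 88.0/8.1 = 10.8642
K_W = (4C−1)/(4C−4) + 0.615/C = 42.457/39.457 + 0.0566 = 1.1326
τ₀ = 8FD/(πd³) = 8·1950·88.0/(π·8.1³) = 1.3728e+06/1669.6 = 822.25 MPa
τ_max = K·τ₀ = 1.1326 × 822.25 = 931.31 MPa

931 MPa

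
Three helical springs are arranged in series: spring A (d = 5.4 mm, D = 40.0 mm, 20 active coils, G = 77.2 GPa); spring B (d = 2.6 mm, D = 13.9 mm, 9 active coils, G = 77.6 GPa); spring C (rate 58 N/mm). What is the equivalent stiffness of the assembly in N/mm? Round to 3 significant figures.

k_A = Gd⁴/(8D³N_a) = (77.2×10³)(5.4⁴)/(8·40.0³·20) = 6.4105 N/mm
k_B = Gd⁴/(8D³N_a) = (77.6×10³)(2.6⁴)/(8·13.9³·9) = 18.339 N/mm
Series: 1/k_eq = 1/6.4105 + 1/18.339 + 1/58 = 0.22776; k_eq = 4.3905 N/mm

4.39 N/mm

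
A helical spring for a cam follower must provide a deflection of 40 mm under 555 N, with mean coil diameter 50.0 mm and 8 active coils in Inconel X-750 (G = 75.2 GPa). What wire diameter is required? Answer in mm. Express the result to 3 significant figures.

Required rate k = F/δ = 555/40 = 13.875 N/mm
d = (8D³N_a·k / G)^(1/4) = (8·50.0³·8·13.875 / (75.2×10³))^0.25
  = (1476.1)^0.25 = 6.1984 mm

6.20 mm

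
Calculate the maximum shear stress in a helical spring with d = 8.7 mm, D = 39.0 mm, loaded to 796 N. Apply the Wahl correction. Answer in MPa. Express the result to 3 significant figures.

Spring index C = D/d = 39.0/8.7 = 4.4828
K_W = (4C−1)/(4C−4) + 0.615/C = 16.931/13.931 + 0.1372 = 1.3525
τ₀ = 8FD/(πd³) = 8·796·39.0/(π·8.7³) = 248352/2068.7 = 120.05 MPa
τ_max = K·τ₀ = 1.3525 × 120.05 = 162.37 MPa

162 MPa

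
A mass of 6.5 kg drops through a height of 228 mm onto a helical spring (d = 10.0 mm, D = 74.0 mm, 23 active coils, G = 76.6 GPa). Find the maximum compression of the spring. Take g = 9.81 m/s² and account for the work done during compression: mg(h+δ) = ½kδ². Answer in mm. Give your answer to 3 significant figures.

k = Gd⁴/(8D³N_a) = (76.6×10³)(10.0⁴)/(8·74.0³·23) = 10.273 N/mm
W = mg = 6.5 × 9.81 = 63.765 N
½kδ² − Wδ − Wh = 0 → δ = (W + √(W² + 2kWh))/k
δ = (63.765 + √(4066 + 298719))/10.273 = (63.765 + 550.26)/10.273 = 59.768 mm

59.8 mm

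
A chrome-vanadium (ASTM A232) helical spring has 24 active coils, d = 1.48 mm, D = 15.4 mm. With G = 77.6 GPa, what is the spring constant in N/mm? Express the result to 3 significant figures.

0.531 N/mm

k = Gd⁴/(8D³N_a) = (77.6×10³ × 1.48⁴) / (8 × 15.4³ × 24)
  = 372313 / 701235 = 0.53094 N/mm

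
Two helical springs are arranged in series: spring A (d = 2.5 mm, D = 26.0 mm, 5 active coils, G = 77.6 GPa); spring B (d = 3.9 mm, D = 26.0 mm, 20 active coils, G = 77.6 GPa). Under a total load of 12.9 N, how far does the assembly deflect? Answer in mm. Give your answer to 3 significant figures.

5.01 mm

k_A = Gd⁴/(8D³N_a) = (77.6×10³)(2.5⁴)/(8·26.0³·5) = 4.3116 N/mm
k_B = Gd⁴/(8D³N_a) = (77.6×10³)(3.9⁴)/(8·26.0³·20) = 6.3838 N/mm
Series: 1/k_eq = 1/4.3116 + 1/6.3838 = 0.38858; k_eq = 2.5735 N/mm
δ = F/k_eq = 12.9/2.5735 = 5.0126 mm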